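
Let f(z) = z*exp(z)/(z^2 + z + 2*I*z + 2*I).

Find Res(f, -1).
Write f(z) = P(z)/Q(z) with P(z) = z*exp(z) and Q(z) = z^2 + z + 2*I*z + 2*I.
The denominator factors as Q(z) = (z + 1)*(z + 2*I), so z = -1 is a simple zero of Q and P is analytic there; z = -1 is therefore a simple pole and
  Res(f, z₀) = P(z₀)/Q'(z₀).

Q'(z) = 2*z + 1 + 2*I, so Q'(-1) = -1 + 2*I.
P(-1) = -exp(-1).

Res(f, -1) = (-exp(-1))/(-1 + 2*I) = (1/5 + 2*I/5)*exp(-1)

Final answer: (1/5 + 2*I/5)*exp(-1)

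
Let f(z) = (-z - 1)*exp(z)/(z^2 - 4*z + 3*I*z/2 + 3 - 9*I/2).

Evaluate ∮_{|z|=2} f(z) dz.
By the residue theorem, ∮_C f(z) dz = 2πi · (sum of the residues of f at the poles inside |z| = 2).

The denominator factors as (z - 3)*(z - 1 + 3*I/2), so the singularities of f are simple poles at z = 3, z = 1 - 3*I/2.
  |3|² = 9 > 4 = 2², so this pole is outside the contour.
  |1 - 3*I/2|² = 13/4 < 4 = 2², so this pole is inside the contour.

With P(z) = (-z - 1)*exp(z) and Q(z) = z^2 - 4*z + 3*I*z/2 + 3 - 9*I/2, each pole is simple, so Res(f, z₀) = P(z₀)/Q'(z₀) with Q'(z) = 2*z - 4 + 3*I/2.
  Res(f, 1 - 3*I/2) = P(1 - 3*I/2)/Q'(1 - 3*I/2) = ((-2 + 3*I/2)*exp(1 - 3*I/2))/(-2 - 3*I/2) = (7/25 - 24*I/25)*exp(1 - 3*I/2)

∮_C f(z) dz = 2πi · ((7/25 - 24*I/25)*exp(1 - 3*I/2)) = pi*(48/25 + 14*I/25)*exp(1 - 3*I/2)

Final answer: pi*(48/25 + 14*I/25)*exp(1 - 3*I/2)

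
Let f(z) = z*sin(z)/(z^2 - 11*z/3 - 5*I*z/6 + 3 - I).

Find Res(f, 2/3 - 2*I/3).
(-4/365 + 108*I/365)*sin(2/3 - 2*I/3)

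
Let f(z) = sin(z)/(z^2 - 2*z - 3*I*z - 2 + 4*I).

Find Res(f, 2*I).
Write f(z) = P(z)/Q(z) with P(z) = sin(z) and Q(z) = z^2 - 2*z - 3*I*z - 2 + 4*I.
The denominator factors as Q(z) = (z - 2 - I)*(z - 2*I), so z = 2*I is a simple zero of Q and P is analytic there; z = 2*I is therefore a simple pole and
  Res(f, z₀) = P(z₀)/Q'(z₀).

Q'(z) = 2*z - 2 - 3*I, so Q'(2*I) = -2 + I.
P(2*I) = I*sinh(2).

Res(f, 2*I) = (I*sinh(2))/(-2 + I) = (1/5 - 2*I/5)*sinh(2)

Final answer: (1/5 - 2*I/5)*sinh(2)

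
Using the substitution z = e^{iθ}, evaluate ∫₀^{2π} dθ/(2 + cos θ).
Let J = ∫₀^{2π} dθ/(2 + cos θ).
Put z = e^{iθ}: then cos θ = (z + 1/z)/2, dθ = dz/(iz), and z runs once counterclockwise around |z| = 1:
  J = ∮_{|z|=1} 1/(2 + (z + 1/z)/2) · dz/(iz) = (2/i) ∮_{|z|=1} dz/(z^2 + 4*z + 1).
The roots of z^2 + 4*z + 1 are z = (-2 ± sqrt(2^2 - 1^2)), with sqrt(3) = sqrt(3); their product is 1, so only z₊ = -2 + sqrt(3) lies inside the unit circle (z₋ = -2 - sqrt(3) lies outside).
z₊ is a simple zero of q(z) = z^2 + 4*z + 1, so Res(1/q, z₊) = 1/q'(z₊) with q'(z) = 2*z + 4; and q'(z₊) = (z₊ - z₋) = 2*sqrt(3).
Therefore J = (2/i) · 2πi · 1/(2*sqrt(3)) = 2*pi/(sqrt(3)) = 2*sqrt(3)*pi/3

Final answer: 2*sqrt(3)*pi/3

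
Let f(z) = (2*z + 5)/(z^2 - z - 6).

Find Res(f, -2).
-1/5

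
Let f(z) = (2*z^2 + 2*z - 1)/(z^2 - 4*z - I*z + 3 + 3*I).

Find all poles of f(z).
The singularities of f are the zeros of the denominator. Factoring,
  z^2 - 4*z - I*z + 3 + 3*I = (z - 3)*(z - 1 - I)
so the candidates are z = 3, z = 1 + I.

Check the numerator P(z) = 2*z^2 + 2*z - 1 at each one:
  P(3) = 23 ≠ 0, so z = 3 is a (simple) pole.
  P(1 + I) = 1 + 6*I ≠ 0, so z = 1 + I is a (simple) pole.

Poles of f: {1 + I, 3}

Final answer: {1 + I, 3}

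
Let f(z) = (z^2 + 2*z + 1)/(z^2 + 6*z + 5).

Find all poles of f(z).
{-5}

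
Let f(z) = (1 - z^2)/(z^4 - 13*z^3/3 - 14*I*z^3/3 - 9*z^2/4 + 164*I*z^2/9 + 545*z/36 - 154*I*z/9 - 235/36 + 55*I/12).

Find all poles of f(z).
The singularities of f are the zeros of the denominator. Factoring,
  z^4 - 13*z^3/3 - 14*I*z^3/3 - 9*z^2/4 + 164*I*z^2/9 + 545*z/36 - 154*I*z/9 - 235/36 + 55*I/12 = (z - 3 - I)*(z + 2/3 - 3*I)*(z - 3/2 - 2*I/3)*(z - 1/2)
so the candidates are z = 3 + I, z = -2/3 + 3*I, z = 3/2 + 2*I/3, z = 1/2.

Check the numerator P(z) = 1 - z^2 at each one:
  P(3 + I) = -7 - 6*I ≠ 0, so z = 3 + I is a (simple) pole.
  P(-2/3 + 3*I) = 86/9 + 4*I ≠ 0, so z = -2/3 + 3*I is a (simple) pole.
  P(3/2 + 2*I/3) = -29/36 - 2*I ≠ 0, so z = 3/2 + 2*I/3 is a (simple) pole.
  P(1/2) = 3/4 ≠ 0, so z = 1/2 is a (simple) pole.

Poles of f: {-2/3 + 3*I, 1/2, 3/2 + 2*I/3, 3 + I}

Final answer: {-2/3 + 3*I, 1/2, 3/2 + 2*I/3, 3 + I}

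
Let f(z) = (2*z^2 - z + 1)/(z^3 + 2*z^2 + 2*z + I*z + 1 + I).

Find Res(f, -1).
Write f(z) = P(z)/Q(z) with P(z) = 2*z^2 - z + 1 and Q(z) = z^3 + 2*z^2 + 2*z + I*z + 1 + I.
The denominator factors as Q(z) = (z + 1 - I)*(z + 1)*(z + I), so z = -1 is a simple zero of Q and P is analytic there; z = -1 is therefore a simple pole and
  Res(f, z₀) = P(z₀)/Q'(z₀).

Q'(z) = 3*z^2 + 4*z + 2 + I, so Q'(-1) = 1 + I.
P(-1) = 4.

Res(f, -1) = (4)/(1 + I) = 2 - 2*I

Final answer: 2 - 2*I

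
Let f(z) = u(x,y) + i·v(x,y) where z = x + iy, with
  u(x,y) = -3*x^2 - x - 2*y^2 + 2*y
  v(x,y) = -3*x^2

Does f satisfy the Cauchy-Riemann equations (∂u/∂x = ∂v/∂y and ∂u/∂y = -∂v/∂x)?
∂u/∂x = -6*x - 1
∂v/∂y = 0
∂u/∂y = 2 - 4*y
∂v/∂x = -6*x
∂u/∂x ≠ ∂v/∂y and ∂u/∂y ≠ -∂v/∂x; the Cauchy-Riemann equations are not satisfied, so f is not analytic.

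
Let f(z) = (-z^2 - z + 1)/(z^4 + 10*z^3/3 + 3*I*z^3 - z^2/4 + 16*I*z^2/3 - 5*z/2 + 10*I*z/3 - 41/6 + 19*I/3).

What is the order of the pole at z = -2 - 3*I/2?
Factor the denominator:
  z^4 + 10*z^3/3 + 3*I*z^3 - z^2/4 + 16*I*z^2/3 - 5*z/2 + 10*I*z/3 - 41/6 + 19*I/3 = (z + 2 + 3*I/2)^2*(z - 1 + I)*(z + 1/3 - I)

The numerator P(z) = -z^2 - z + 1 has P(-2 - 3*I/2) = 5/4 - 9*I/2 ≠ 0, so no factor of (z + 2 + 3*I/2) cancels.
Near z = -2 - 3*I/2 we can therefore write f(z) = g(z)/(z + 2 + 3*I/2)^2 with g analytic at -2 - 3*I/2 and g(-2 - 3*I/2) ≠ 0 (g is the numerator divided by the remaining denominator factors).

Hence z = -2 - 3*I/2 is a pole of order 2.

Final answer: 2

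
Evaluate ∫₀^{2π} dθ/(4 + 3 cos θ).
Let J = ∫₀^{2π} dθ/(4 + 3 cos θ).
Put z = e^{iθ}: then cos θ = (z + 1/z)/2, dθ = dz/(iz), and z runs once counterclockwise around |z| = 1:
  J = ∮_{|z|=1} 1/(4 + 3*(z + 1/z)/2) · dz/(iz) = (2/i) ∮_{|z|=1} dz/(3*z^2 + 8*z + 3).
The roots of 3*z^2 + 8*z + 3 are z = (-4 ± sqrt(4^2 - 3^2))/3, with sqrt(7) = sqrt(7); their product is 1, so only z₊ = -4/3 + sqrt(7)/3 lies inside the unit circle (z₋ = -4/3 - sqrt(7)/3 lies outside).
z₊ is a simple zero of q(z) = 3*z^2 + 8*z + 3, so Res(1/q, z₊) = 1/q'(z₊) with q'(z) = 6*z + 8; and q'(z₊) = 3*(z₊ - z₋) = 2*sqrt(7).
Therefore J = (2/i) · 2πi · 1/(2*sqrt(7)) = 2*pi/(sqrt(7)) = 2*sqrt(7)*pi/7

Final answer: 2*sqrt(7)*pi/7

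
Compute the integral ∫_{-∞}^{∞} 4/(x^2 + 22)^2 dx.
Let f(z) = 4/(z^2 + 22)^2. The denominator has no real zeros and deg Q - deg P = 4 ≥ 2, so the integral of f over the upper semicircle |z| = R tends to 0 as R → ∞. Closing the contour in the upper half-plane,
  ∫_{-∞}^{∞} f(x) dx = 2πi · Σ Res(f, z_k)  over the poles with Im z_k > 0.

Zeros of the denominator: z^2 + 22 = 0 gives z = ±sqrt(22)*I.
Upper half-plane: z = sqrt(22)*I (a pole of order 2).

Write f(z) = g(z)/(z - sqrt(22)*I)^2 with g(z) = 4/(z + sqrt(22)*I)^2. For a double pole, Res(f, z₀) = g'(z₀):
  g'(z) = -8/(z + sqrt(22)*I)^3
  Res(f, sqrt(22)*I) = g'(sqrt(22)*I) = -sqrt(22)*I/484

∫_{-∞}^{∞} f(x) dx = 2πi · (-sqrt(22)*I/484) = sqrt(22)*pi/242

Final answer: sqrt(22)*pi/242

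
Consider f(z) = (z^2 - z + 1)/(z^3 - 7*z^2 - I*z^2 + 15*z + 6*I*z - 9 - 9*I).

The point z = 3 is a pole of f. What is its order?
Factor the denominator:
  z^3 - 7*z^2 - I*z^2 + 15*z + 6*I*z - 9 - 9*I = (z - 3)^2*(z - 1 - I)

The numerator P(z) = z^2 - z + 1 has P(3) = 7 ≠ 0, so no factor of (z - 3) cancels.
Near z = 3 we can therefore write f(z) = g(z)/(z - 3)^2 with g analytic at 3 and g(3) ≠ 0 (g is the numerator divided by the remaining denominator factors).

Hence z = 3 is a pole of order 2.

Final answer: 2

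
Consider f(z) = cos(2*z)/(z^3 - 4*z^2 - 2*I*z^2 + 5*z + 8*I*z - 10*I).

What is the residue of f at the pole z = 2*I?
Write f(z) = P(z)/Q(z) with P(z) = cos(2*z) and Q(z) = z^3 - 4*z^2 - 2*I*z^2 + 5*z + 8*I*z - 10*I.
The denominator factors as Q(z) = (z - 2 + I)*(z - 2 - I)*(z - 2*I), so z = 2*I is a simple zero of Q and P is analytic there; z = 2*I is therefore a simple pole and
  Res(f, z₀) = P(z₀)/Q'(z₀).

Q'(z) = 3*z^2 - 8*z - 4*I*z + 5 + 8*I, so Q'(2*I) = 1 - 8*I.
P(2*I) = cosh(4).

Res(f, 2*I) = (cosh(4))/(1 - 8*I) = (1/65 + 8*I/65)*cosh(4)

Final answer: (1/65 + 8*I/65)*cosh(4)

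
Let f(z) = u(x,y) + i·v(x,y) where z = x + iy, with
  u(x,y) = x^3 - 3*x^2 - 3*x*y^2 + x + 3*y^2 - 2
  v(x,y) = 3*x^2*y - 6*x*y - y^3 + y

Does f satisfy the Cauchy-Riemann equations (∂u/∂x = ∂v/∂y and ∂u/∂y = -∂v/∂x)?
∂u/∂x = 3*x^2 - 6*x - 3*y^2 + 1
∂v/∂y = 3*x^2 - 6*x - 3*y^2 + 1
∂u/∂y = -6*x*y + 6*y
∂v/∂x = 6*x*y - 6*y
∂u/∂x = ∂v/∂y and ∂u/∂y = -∂v/∂x hold identically; f is analytic.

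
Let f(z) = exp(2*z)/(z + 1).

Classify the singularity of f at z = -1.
pole of order 1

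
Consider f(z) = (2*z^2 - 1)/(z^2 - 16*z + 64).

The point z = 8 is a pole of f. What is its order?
2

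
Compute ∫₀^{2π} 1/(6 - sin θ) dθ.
Call the integral J. The integrand is 2π-periodic and we integrate over a full period, so shifting θ does not change the value (θ → θ + π/2 turns sin θ into cos θ; θ → θ + π flips the sign of the trig term). Hence
  J = ∫₀^{2π} dθ/(6 + cos θ).
Put z = e^{iθ}: then cos θ = (z + 1/z)/2, dθ = dz/(iz), and z runs once counterclockwise around |z| = 1:
  J = ∮_{|z|=1} 1/(6 + (z + 1/z)/2) · dz/(iz) = (2/i) ∮_{|z|=1} dz/(z^2 + 12*z + 1).
The roots of z^2 + 12*z + 1 are z = (-6 ± sqrt(6^2 - 1^2)), with sqrt(35) = sqrt(35); their product is 1, so only z₊ = -6 + sqrt(35) lies inside the unit circle (z₋ = -6 - sqrt(35) lies outside).
z₊ is a simple zero of q(z) = z^2 + 12*z + 1, so Res(1/q, z₊) = 1/q'(z₊) with q'(z) = 2*z + 12; and q'(z₊) = (z₊ - z₋) = 2*sqrt(35).
Therefore J = (2/i) · 2πi · 1/(2*sqrt(35)) = 2*pi/(sqrt(35)) = 2*sqrt(35)*pi/35

Final answer: 2*sqrt(35)*pi/35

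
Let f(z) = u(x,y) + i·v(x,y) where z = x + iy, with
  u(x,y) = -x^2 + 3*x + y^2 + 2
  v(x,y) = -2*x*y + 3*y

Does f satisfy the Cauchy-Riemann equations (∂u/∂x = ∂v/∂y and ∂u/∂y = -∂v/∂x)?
∂u/∂x = 3 - 2*x
∂v/∂y = 3 - 2*x
∂u/∂y = 2*y
∂v/∂x = -2*y
∂u/∂x = ∂v/∂y and ∂u/∂y = -∂v/∂x hold identically; f is analytic.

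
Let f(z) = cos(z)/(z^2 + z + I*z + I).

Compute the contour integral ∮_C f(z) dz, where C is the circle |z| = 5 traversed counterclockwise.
By the residue theorem, ∮_C f(z) dz = 2πi · (sum of the residues of f at the poles inside |z| = 5).

The denominator factors as (z + 1)*(z + I), so the singularities of f are simple poles at z = -1, z = -I.
  |-1|² = 1 < 25 = 5², so this pole is inside the contour.
  |-I|² = 1 < 25 = 5², so this pole is inside the contour.

With P(z) = cos(z) and Q(z) = z^2 + z + I*z + I, each pole is simple, so Res(f, z₀) = P(z₀)/Q'(z₀) with Q'(z) = 2*z + 1 + I.
  Res(f, -1) = P(-1)/Q'(-1) = (cos(1))/(-1 + I) = (-1/2 - I/2)*cos(1)
  Res(f, -I) = P(-I)/Q'(-I) = (cosh(1))/(1 - I) = (1/2 + I/2)*cosh(1)

Sum of residues inside C: (-1/2 - I/2)*cos(1) + (1/2 + I/2)*cosh(1)
∮_C f(z) dz = 2πi · ((-1/2 - I/2)*cos(1) + (1/2 + I/2)*cosh(1)) = pi*(1 - I)*cos(1) + pi*(-1 + I)*cosh(1)

Final answer: pi*(1 - I)*cos(1) + pi*(-1 + I)*cosh(1)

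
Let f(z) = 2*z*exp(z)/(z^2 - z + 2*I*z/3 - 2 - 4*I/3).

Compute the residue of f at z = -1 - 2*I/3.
Write f(z) = P(z)/Q(z) with P(z) = 2*z*exp(z) and Q(z) = z^2 - z + 2*I*z/3 - 2 - 4*I/3.
The denominator factors as Q(z) = (z + 1 + 2*I/3)*(z - 2), so z = -1 - 2*I/3 is a simple zero of Q and P is analytic there; z = -1 - 2*I/3 is therefore a simple pole and
  Res(f, z₀) = P(z₀)/Q'(z₀).

Q'(z) = 2*z - 1 + 2*I/3, so Q'(-1 - 2*I/3) = -3 - 2*I/3.
P(-1 - 2*I/3) = (-2 - 4*I/3)*exp(-1 - 2*I/3).

Res(f, -1 - 2*I/3) = ((-2 - 4*I/3)*exp(-1 - 2*I/3))/(-3 - 2*I/3) = (62/85 + 24*I/85)*exp(-1 - 2*I/3)

Final answer: (62/85 + 24*I/85)*exp(-1 - 2*I/3)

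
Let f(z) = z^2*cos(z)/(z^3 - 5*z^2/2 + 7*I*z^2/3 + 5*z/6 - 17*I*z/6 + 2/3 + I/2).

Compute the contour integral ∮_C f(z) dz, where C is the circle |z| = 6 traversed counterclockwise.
By the residue theorem, ∮_C f(z) dz = 2πi · (sum of the residues of f at the poles inside |z| = 6).

The denominator factors as (z + I/3)*(z - 1)*(z - 3/2 + 2*I), so the singularities of f are simple poles at z = -I/3, z = 1, z = 3/2 - 2*I.
  |-I/3|² = 1/9 < 36 = 6², so this pole is inside the contour.
  |1|² = 1 < 36 = 6², so this pole is inside the contour.
  |3/2 - 2*I|² = 25/4 < 36 = 6², so this pole is inside the contour.

With P(z) = z^2*cos(z) and Q(z) = z^3 - 5*z^2/2 + 7*I*z^2/3 + 5*z/6 - 17*I*z/6 + 2/3 + I/2, each pole is simple, so Res(f, z₀) = P(z₀)/Q'(z₀) with Q'(z) = 3*z^2 - 5*z + 14*I*z/3 + 5/6 - 17*I/6.
  Res(f, -I/3) = P(-I/3)/Q'(-I/3) = (-cosh(1/3)/9)/(37/18 - 7*I/6) = (-37/905 - 21*I/905)*cosh(1/3)
  Res(f, 1) = P(1)/Q'(1) = (cos(1))/(-7/6 + 11*I/6) = (-21/85 - 33*I/85)*cos(1)
  Res(f, 3/2 - 2*I) = P(3/2 - 2*I)/Q'(3/2 - 2*I) = ((-7/4 - 6*I)*cos(3/2 - 2*I))/(-31/12 - 23*I/6) = (3963/3077 + 1266*I/3077)*cos(3/2 - 2*I)

Sum of residues inside C: (-21/85 - 33*I/85)*cos(1) + (-37/905 - 21*I/905)*cosh(1/3) + (3963/3077 + 1266*I/3077)*cos(3/2 - 2*I)
∮_C f(z) dz = 2πi · ((-21/85 - 33*I/85)*cos(1) + (-37/905 - 21*I/905)*cosh(1/3) + (3963/3077 + 1266*I/3077)*cos(3/2 - 2*I)) = pi*(-2532/3077 + 7926*I/3077)*cos(3/2 - 2*I) + pi*(66/85 - 42*I/85)*cos(1) + pi*(42/905 - 74*I/905)*cosh(1/3)

Final answer: pi*(-2532/3077 + 7926*I/3077)*cos(3/2 - 2*I) + pi*(66/85 - 42*I/85)*cos(1) + pi*(42/905 - 74*I/905)*cosh(1/3)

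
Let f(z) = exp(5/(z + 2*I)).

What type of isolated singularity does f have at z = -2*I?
essential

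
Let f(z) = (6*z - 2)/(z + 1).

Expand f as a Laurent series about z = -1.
-8/(z + 1) + 6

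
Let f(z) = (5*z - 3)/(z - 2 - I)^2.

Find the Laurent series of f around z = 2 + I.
(7 + 5*I)/(z - 2 - I)^2 + 5/(z - 2 - I)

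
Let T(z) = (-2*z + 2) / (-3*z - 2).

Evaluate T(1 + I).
Substitute z = 1 + I:
  numerator:   -2*(1 + I) + 2 = -2*I
  denominator: -3*(1 + I) - 2 = -5 - 3*I
T(1 + I) = (-2*I)/(-5 - 3*I); multiplying numerator and denominator by the conjugate -5 + 3*I gives (6 + 10*I)/34 = 3/17 + 5*I/17

Final answer: 3/17 + 5*I/17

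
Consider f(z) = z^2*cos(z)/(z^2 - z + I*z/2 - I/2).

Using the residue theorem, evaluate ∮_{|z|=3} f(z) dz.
pi*(1/5 + 2*I/5)*cosh(1/2) + pi*(4/5 + 8*I/5)*cos(1)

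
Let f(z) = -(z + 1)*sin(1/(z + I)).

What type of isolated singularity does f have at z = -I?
Let u = z + I. Then
  sin(1/u) = Σ_{k≥0} (-1)^k (1)^(2k+1)/((2k+1)!·u^(2k+1)) = 1/u - 1/(6*u^3) + 1/(120*u^5) + ...
which has infinitely many negative powers of u, so sin(1/(z + I)) has an essential singularity at z = -I.
The extra factor z + 1 is a nonzero polynomial; if the product had at most a pole at z = -I, dividing by that polynomial would leave sin(1/(z + I)) with at most a pole too — contradiction. (Equivalently, the product's Laurent series still has infinitely many negative powers.)
So the singularity is essential.

Final answer: essential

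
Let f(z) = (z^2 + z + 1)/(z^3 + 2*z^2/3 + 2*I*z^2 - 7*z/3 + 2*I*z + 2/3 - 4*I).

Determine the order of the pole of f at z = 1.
1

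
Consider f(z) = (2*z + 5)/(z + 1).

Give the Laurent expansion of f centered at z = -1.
Put w = z - (-1), i.e. z = w - 1. The denominator is w, so it suffices to rewrite the numerator in powers of w.

P(z) = 2*z + 5
P(w - 1) = 3 + 2*w

Dividing each term by w:
  f = 3/w + 2

Substituting back w = z + 1:
  f(z) = 3/(z + 1) + 2

The series is finite because the numerator is a polynomial; the negative powers form the principal part, and the coefficient of 1/(z + 1) gives Res(f, -1) = 3.

Final answer: 3/(z + 1) + 2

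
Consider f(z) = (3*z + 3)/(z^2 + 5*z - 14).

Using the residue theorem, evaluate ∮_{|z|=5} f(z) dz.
By the residue theorem, ∮_C f(z) dz = 2πi · (sum of the residues of f at the poles inside |z| = 5).

The denominator factors as (z - 2)*(z + 7), so the singularities of f are simple poles at z = 2, z = -7.
  |2|² = 4 < 25 = 5², so this pole is inside the contour.
  |-7|² = 49 > 25 = 5², so this pole is outside the contour.

With P(z) = 3*z + 3 and Q(z) = z^2 + 5*z - 14, each pole is simple, so Res(f, z₀) = P(z₀)/Q'(z₀) with Q'(z) = 2*z + 5.
  Res(f, 2) = P(2)/Q'(2) = (9)/(9) = 1

∮_C f(z) dz = 2πi · (1) = 2*I*pi

Final answer: 2*I*pi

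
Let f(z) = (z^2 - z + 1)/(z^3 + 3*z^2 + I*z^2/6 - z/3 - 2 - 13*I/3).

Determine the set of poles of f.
The singularities of f are the zeros of the denominator. Factoring,
  z^3 + 3*z^2 + I*z^2/6 - z/3 - 2 - 13*I/3 = (z - 1 - I/2)*(z + 1 + I)*(z + 3 - I/3)
so the candidates are z = 1 + I/2, z = -1 - I, z = -3 + I/3.

Check the numerator P(z) = z^2 - z + 1 at each one:
  P(1 + I/2) = 3/4 + I/2 ≠ 0, so z = 1 + I/2 is a (simple) pole.
  P(-1 - I) = 2 + 3*I ≠ 0, so z = -1 - I is a (simple) pole.
  P(-3 + I/3) = 116/9 - 7*I/3 ≠ 0, so z = -3 + I/3 is a (simple) pole.

Poles of f: {-3 + I/3, -1 - I, 1 + I/2}

Final answer: {-3 + I/3, -1 - I, 1 + I/2}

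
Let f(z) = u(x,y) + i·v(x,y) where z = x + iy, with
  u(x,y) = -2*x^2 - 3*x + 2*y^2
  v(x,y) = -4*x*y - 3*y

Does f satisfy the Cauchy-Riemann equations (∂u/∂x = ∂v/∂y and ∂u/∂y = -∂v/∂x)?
∂u/∂x = -4*x - 3
∂v/∂y = -4*x - 3
∂u/∂y = 4*y
∂v/∂x = -4*y
∂u/∂x = ∂v/∂y and ∂u/∂y = -∂v/∂x hold identically; f is analytic.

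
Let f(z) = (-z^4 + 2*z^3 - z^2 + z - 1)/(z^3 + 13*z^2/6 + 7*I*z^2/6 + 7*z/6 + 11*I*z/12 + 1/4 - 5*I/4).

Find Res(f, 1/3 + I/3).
Write f(z) = P(z)/Q(z) with P(z) = -z^4 + 2*z^3 - z^2 + z - 1 and Q(z) = z^3 + 13*z^2/6 + 7*I*z^2/6 + 7*z/6 + 11*I*z/12 + 1/4 - 5*I/4.
The denominator factors as Q(z) = (z + 1 + 3*I/2)*(z - 1/3 - I/3)*(z + 3/2), so z = 1/3 + I/3 is a simple zero of Q and P is analytic there; z = 1/3 + I/3 is therefore a simple pole and
  Res(f, z₀) = P(z₀)/Q'(z₀).

Q'(z) = 3*z^2 + 13*z/3 + 7*I*z/3 + 7/6 + 11*I/12, so Q'(1/3 + I/3) = 11/6 + 137*I/36.
P(1/3 + I/3) = -62/81 + 7*I/27.

Res(f, 1/3 + I/3) = (-62/81 + 7*I/27)/(11/6 + 137*I/36) = -108/4625 + 7904*I/41625

Final answer: -108/4625 + 7904*I/41625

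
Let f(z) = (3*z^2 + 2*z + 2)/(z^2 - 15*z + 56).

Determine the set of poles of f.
{7, 8}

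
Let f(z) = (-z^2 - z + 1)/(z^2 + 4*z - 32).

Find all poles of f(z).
The singularities of f are the zeros of the denominator. Factoring,
  z^2 + 4*z - 32 = (z + 8)*(z - 4)
so the candidates are z = -8, z = 4.

Check the numerator P(z) = -z^2 - z + 1 at each one:
  P(-8) = -55 ≠ 0, so z = -8 is a (simple) pole.
  P(4) = -19 ≠ 0, so z = 4 is a (simple) pole.

Poles of f: {-8, 4}

Final answer: {-8, 4}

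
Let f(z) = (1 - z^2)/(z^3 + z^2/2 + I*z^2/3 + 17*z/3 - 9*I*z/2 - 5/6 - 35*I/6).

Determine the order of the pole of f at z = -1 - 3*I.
Factor the denominator:
  z^3 + z^2/2 + I*z^2/3 + 17*z/3 - 9*I*z/2 - 5/6 - 35*I/6 = (z + 1 + 3*I)*(z + 1/2 - 2*I/3)*(z - 1 - 2*I)

The numerator P(z) = 1 - z^2 has P(-1 - 3*I) = 9 - 6*I ≠ 0, so no factor of (z + 1 + 3*I) cancels.
Near z = -1 - 3*I we can therefore write f(z) = g(z)/(z + 1 + 3*I) with g analytic at -1 - 3*I and g(-1 - 3*I) ≠ 0 (g is the numerator divided by the remaining denominator factors).

Hence z = -1 - 3*I is a pole of order 1.

Final answer: 1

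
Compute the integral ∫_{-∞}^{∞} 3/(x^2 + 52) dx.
Let f(z) = 3/(z^2 + 52). The denominator has no real zeros and deg Q - deg P = 2 ≥ 2, so the integral of f over the upper semicircle |z| = R tends to 0 as R → ∞. Closing the contour in the upper half-plane,
  ∫_{-∞}^{∞} f(x) dx = 2πi · Σ Res(f, z_k)  over the poles with Im z_k > 0.

Zeros of the denominator: z^2 + 52 = 0 gives z = ±2*sqrt(13)*I.
Upper half-plane: z = 2*sqrt(13)*I (simple).

Each pole is a simple zero of Q(z) = z^2 + 52, so Res(f, z₀) = P(z₀)/Q'(z₀) with P(z) = 3, Q'(z) = 2*z:
  Res(f, 2*sqrt(13)*I) = (3)/(4*sqrt(13)*I) = -3*sqrt(13)*I/52

∫_{-∞}^{∞} f(x) dx = 2πi · (-3*sqrt(13)*I/52) = 3*sqrt(13)*pi/26

Final answer: 3*sqrt(13)*pi/26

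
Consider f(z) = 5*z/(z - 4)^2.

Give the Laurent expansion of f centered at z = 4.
20/(z - 4)^2 + 5/(z - 4)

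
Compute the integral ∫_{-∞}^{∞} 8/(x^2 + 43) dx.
Let f(z) = 8/(z^2 + 43). The denominator has no real zeros and deg Q - deg P = 2 ≥ 2, so the integral of f over the upper semicircle |z| = R tends to 0 as R → ∞. Closing the contour in the upper half-plane,
  ∫_{-∞}^{∞} f(x) dx = 2πi · Σ Res(f, z_k)  over the poles with Im z_k > 0.

Zeros of the denominator: z^2 + 43 = 0 gives z = ±sqrt(43)*I.
Upper half-plane: z = sqrt(43)*I (simple).

Each pole is a simple zero of Q(z) = z^2 + 43, so Res(f, z₀) = P(z₀)/Q'(z₀) with P(z) = 8, Q'(z) = 2*z:
  Res(f, sqrt(43)*I) = (8)/(2*sqrt(43)*I) = -4*sqrt(43)*I/43

∫_{-∞}^{∞} f(x) dx = 2πi · (-4*sqrt(43)*I/43) = 8*sqrt(43)*pi/43

Final answer: 8*sqrt(43)*pi/43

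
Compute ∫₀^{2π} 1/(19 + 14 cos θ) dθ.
Let J = ∫₀^{2π} dθ/(19 + 14 cos θ).
Put z = e^{iθ}: then cos θ = (z + 1/z)/2, dθ = dz/(iz), and z runs once counterclockwise around |z| = 1:
  J = ∮_{|z|=1} 1/(19 + 14*(z + 1/z)/2) · dz/(iz) = (2/i) ∮_{|z|=1} dz/(14*z^2 + 38*z + 14).
The roots of 14*z^2 + 38*z + 14 are z = (-19 ± sqrt(19^2 - 14^2))/14, with sqrt(165) = sqrt(165); their product is 1, so only z₊ = -19/14 + sqrt(165)/14 lies inside the unit circle (z₋ = -19/14 - sqrt(165)/14 lies outside).
z₊ is a simple zero of q(z) = 14*z^2 + 38*z + 14, so Res(1/q, z₊) = 1/q'(z₊) with q'(z) = 28*z + 38; and q'(z₊) = 14*(z₊ - z₋) = 2*sqrt(165).
Therefore J = (2/i) · 2πi · 1/(2*sqrt(165)) = 2*pi/(sqrt(165)) = 2*sqrt(165)*pi/165

Final answer: 2*sqrt(165)*pi/165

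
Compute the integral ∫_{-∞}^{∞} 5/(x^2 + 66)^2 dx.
Let f(z) = 5/(z^2 + 66)^2. The denominator has no real zeros and deg Q - deg P = 4 ≥ 2, so the integral of f over the upper semicircle |z| = R tends to 0 as R → ∞. Closing the contour in the upper half-plane,
  ∫_{-∞}^{∞} f(x) dx = 2πi · Σ Res(f, z_k)  over the poles with Im z_k > 0.

Zeros of the denominator: z^2 + 66 = 0 gives z = ±sqrt(66)*I.
Upper half-plane: z = sqrt(66)*I (a pole of order 2).

Write f(z) = g(z)/(z - sqrt(66)*I)^2 with g(z) = 5/(z + sqrt(66)*I)^2. For a double pole, Res(f, z₀) = g'(z₀):
  g'(z) = -10/(z + sqrt(66)*I)^3
  Res(f, sqrt(66)*I) = g'(sqrt(66)*I) = -5*sqrt(66)*I/17424

∫_{-∞}^{∞} f(x) dx = 2πi · (-5*sqrt(66)*I/17424) = 5*sqrt(66)*pi/8712

Final answer: 5*sqrt(66)*pi/8712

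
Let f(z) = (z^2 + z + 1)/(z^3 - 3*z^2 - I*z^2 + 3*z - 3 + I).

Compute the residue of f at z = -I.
Write f(z) = P(z)/Q(z) with P(z) = z^2 + z + 1 and Q(z) = z^3 - 3*z^2 - I*z^2 + 3*z - 3 + I.
The denominator factors as Q(z) = (z + I)*(z - 2 - I)*(z - 1 - I), so z = -I is a simple zero of Q and P is analytic there; z = -I is therefore a simple pole and
  Res(f, z₀) = P(z₀)/Q'(z₀).

Q'(z) = 3*z^2 - 6*z - 2*I*z + 3, so Q'(-I) = -2 + 6*I.
P(-I) = -I.

Res(f, -I) = (-I)/(-2 + 6*I) = -3/20 + I/20

Final answer: -3/20 + I/20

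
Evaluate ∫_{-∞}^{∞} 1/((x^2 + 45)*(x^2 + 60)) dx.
Let f(z) = 1/((z^2 + 45)*(z^2 + 60)). The denominator has no real zeros and deg Q - deg P = 4 ≥ 2, so the integral of f over the upper semicircle |z| = R tends to 0 as R → ∞. Closing the contour in the upper half-plane,
  ∫_{-∞}^{∞} f(x) dx = 2πi · Σ Res(f, z_k)  over the poles with Im z_k > 0.

Zeros of the denominator: z^2 + 45 = 0 gives z = ±3*sqrt(5)*I; z^2 + 60 = 0 gives z = ±2*sqrt(15)*I.
Upper half-plane: z = 2*sqrt(15)*I, z = 3*sqrt(5)*I (simple).

Each pole is a simple zero of Q(z) = z^4 + 105*z^2 + 2700, so Res(f, z₀) = P(z₀)/Q'(z₀) with P(z) = 1, Q'(z) = 4*z^3 + 210*z:
  Res(f, 2*sqrt(15)*I) = (1)/(-60*sqrt(15)*I) = sqrt(15)*I/900
  Res(f, 3*sqrt(5)*I) = (1)/(90*sqrt(5)*I) = -sqrt(5)*I/450

Sum of residues: I*(-2*sqrt(5) + sqrt(15))/900
∫_{-∞}^{∞} f(x) dx = 2πi · (I*(-2*sqrt(5) + sqrt(15))/900) = pi*(-sqrt(15) + 2*sqrt(5))/450

Final answer: pi*(-sqrt(15) + 2*sqrt(5))/450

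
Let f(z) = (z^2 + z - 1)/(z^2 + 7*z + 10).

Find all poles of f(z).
{-5, -2}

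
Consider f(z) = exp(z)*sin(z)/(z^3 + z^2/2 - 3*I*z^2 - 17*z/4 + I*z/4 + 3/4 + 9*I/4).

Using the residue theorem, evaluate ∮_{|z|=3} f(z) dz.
pi*(-72/145 + 64*I/145)*exp(1 + I/2)*sin(1 + I/2) + pi*(44/145 - 52*I/145)*exp(-3/2 + 3*I/2)*sin(3/2 - 3*I/2) + pi*(4/5 + 4*I/5)*exp(I)*sinh(1)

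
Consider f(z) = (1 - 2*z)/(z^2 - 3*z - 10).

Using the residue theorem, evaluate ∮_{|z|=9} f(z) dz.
By the residue theorem, ∮_C f(z) dz = 2πi · (sum of the residues of f at the poles inside |z| = 9).

The denominator factors as (z + 2)*(z - 5), so the singularities of f are simple poles at z = -2, z = 5.
  |-2|² = 4 < 81 = 9², so this pole is inside the contour.
  |5|² = 25 < 81 = 9², so this pole is inside the contour.

With P(z) = 1 - 2*z and Q(z) = z^2 - 3*z - 10, each pole is simple, so Res(f, z₀) = P(z₀)/Q'(z₀) with Q'(z) = 2*z - 3.
  Res(f, -2) = P(-2)/Q'(-2) = (5)/(-7) = -5/7
  Res(f, 5) = P(5)/Q'(5) = (-9)/(7) = -9/7

Sum of residues inside C: -2
∮_C f(z) dz = 2πi · (-2) = -4*I*pi

Final answer: -4*I*pi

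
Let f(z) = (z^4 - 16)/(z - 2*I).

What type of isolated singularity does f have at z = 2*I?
The numerator vanishes at z = 2*I ((2*I)^4 = 16), so it is divisible by z - 2*I:
  z^4 - 16 = (z - 2*I)*(z^3 + 2*I*z^2 - 4*z - 8*I)
Hence for z ≠ 2*I, f(z) = z^3 + 2*I*z^2 - 4*z - 8*I, a polynomial, and lim_{z→2*I} f(z) = -32*I is finite.
So the singularity is removable.

Final answer: removable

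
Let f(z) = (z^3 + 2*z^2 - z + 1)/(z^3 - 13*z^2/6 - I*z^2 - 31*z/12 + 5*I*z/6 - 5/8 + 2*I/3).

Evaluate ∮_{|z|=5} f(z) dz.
By the residue theorem, ∮_C f(z) dz = 2πi · (sum of the residues of f at the poles inside |z| = 5).

The denominator factors as (z + 1/2)*(z - 3 - I/2)*(z + 1/3 - I/2), so the singularities of f are simple poles at z = -1/2, z = 3 + I/2, z = -1/3 + I/2.
  |-1/2|² = 1/4 < 25 = 5², so this pole is inside the contour.
  |3 + I/2|² = 37/4 < 25 = 5², so this pole is inside the contour.
  |-1/3 + I/2|² = 13/36 < 25 = 5², so this pole is inside the contour.

With P(z) = z^3 + 2*z^2 - z + 1 and Q(z) = z^3 - 13*z^2/6 - I*z^2 - 31*z/12 + 5*I*z/6 - 5/8 + 2*I/3, each pole is simple, so Res(f, z₀) = P(z₀)/Q'(z₀) with Q'(z) = 3*z^2 - 13*z/3 - 2*I*z - 31/12 + 5*I/6.
  Res(f, -1/2) = P(-1/2)/Q'(-1/2) = (15/8)/(1/3 + 11*I/6) = 9/50 - 99*I/100
  Res(f, 3 + I/2) = P(3 + I/2)/Q'(3 + I/2) = (161/4 + 151*I/8)/(35/3 + 5*I/3) = 1443/400 + 441*I/400
  Res(f, -1/3 + I/2) = P(-1/3 + I/2)/Q'(-1/3 + I/2) = (137/108 - 9*I/8)/(-5/9 - 5*I/3) = 91/240 + 71*I/80

Sum of residues inside C: 25/6 + I
∮_C f(z) dz = 2πi · (25/6 + I) = pi*(-2 + 25*I/3)

Final answer: pi*(-2 + 25*I/3)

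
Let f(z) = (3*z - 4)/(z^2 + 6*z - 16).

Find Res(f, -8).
Write f(z) = P(z)/Q(z) with P(z) = 3*z - 4 and Q(z) = z^2 + 6*z - 16.
The denominator factors as Q(z) = (z + 8)*(z - 2), so z = -8 is a simple zero of Q and P is analytic there; z = -8 is therefore a simple pole and
  Res(f, z₀) = P(z₀)/Q'(z₀).

Q'(z) = 2*z + 6, so Q'(-8) = -10.
P(-8) = -28.

Res(f, -8) = (-28)/(-10) = 14/5

Final answer: 14/5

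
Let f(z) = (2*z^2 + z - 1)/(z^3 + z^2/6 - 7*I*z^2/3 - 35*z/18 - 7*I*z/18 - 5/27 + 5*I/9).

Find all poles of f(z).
The singularities of f are the zeros of the denominator. Factoring,
  z^3 + z^2/6 - 7*I*z^2/3 - 35*z/18 - 7*I*z/18 - 5/27 + 5*I/9 = (z - 1/3 - I)*(z + 1/2 - 2*I/3)*(z - 2*I/3)
so the candidates are z = 1/3 + I, z = -1/2 + 2*I/3, z = 2*I/3.

Check the numerator P(z) = 2*z^2 + z - 1 at each one:
  P(1/3 + I) = -22/9 + 7*I/3 ≠ 0, so z = 1/3 + I is a (simple) pole.
  P(-1/2 + 2*I/3) = -17/9 - 2*I/3 ≠ 0, so z = -1/2 + 2*I/3 is a (simple) pole.
  P(2*I/3) = -17/9 + 2*I/3 ≠ 0, so z = 2*I/3 is a (simple) pole.

Poles of f: {-1/2 + 2*I/3, 2*I/3, 1/3 + I}

Final answer: {-1/2 + 2*I/3, 2*I/3, 1/3 + I}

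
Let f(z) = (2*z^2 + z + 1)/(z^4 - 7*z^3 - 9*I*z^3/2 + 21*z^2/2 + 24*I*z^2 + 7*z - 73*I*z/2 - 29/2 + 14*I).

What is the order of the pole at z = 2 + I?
Factor the denominator:
  z^4 - 7*z^3 - 9*I*z^3/2 + 21*z^2/2 + 24*I*z^2 + 7*z - 73*I*z/2 - 29/2 + 14*I = (z - 2 - I)^3*(z - 1 - 3*I/2)

The numerator P(z) = 2*z^2 + z + 1 has P(2 + I) = 9 + 9*I ≠ 0, so no factor of (z - 2 - I) cancels.
Near z = 2 + I we can therefore write f(z) = g(z)/(z - 2 - I)^3 with g analytic at 2 + I and g(2 + I) ≠ 0 (g is the numerator divided by the remaining denominator factors).

Hence z = 2 + I is a pole of order 3.

Final answer: 3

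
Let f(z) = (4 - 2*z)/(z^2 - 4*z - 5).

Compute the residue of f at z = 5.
Write f(z) = P(z)/Q(z) with P(z) = 4 - 2*z and Q(z) = z^2 - 4*z - 5.
The denominator factors as Q(z) = (z - 5)*(z + 1), so z = 5 is a simple zero of Q and P is analytic there; z = 5 is therefore a simple pole and
  Res(f, z₀) = P(z₀)/Q'(z₀).

Q'(z) = 2*z - 4, so Q'(5) = 6.
P(5) = -6.

Res(f, 5) = (-6)/(6) = -1

Final answer: -1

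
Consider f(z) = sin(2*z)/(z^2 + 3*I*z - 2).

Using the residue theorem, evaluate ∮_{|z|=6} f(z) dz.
-2*I*pi*sinh(2) + 2*I*pi*sinh(4)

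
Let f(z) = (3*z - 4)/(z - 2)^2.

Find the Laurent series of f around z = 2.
Put w = z - (2), i.e. z = w + 2. The denominator is w^2, so it suffices to rewrite the numerator in powers of w.

P(z) = 3*z - 4
P(w + 2) = 2 + 3*w

Dividing each term by w^2:
  f = 2/w^2 + 3/w

Substituting back w = z - 2:
  f(z) = 2/(z - 2)^2 + 3/(z - 2)

The series is finite because the numerator is a polynomial; the negative powers form the principal part, and the coefficient of 1/(z - 2) gives Res(f, 2) = 3.

Final answer: 2/(z - 2)^2 + 3/(z - 2)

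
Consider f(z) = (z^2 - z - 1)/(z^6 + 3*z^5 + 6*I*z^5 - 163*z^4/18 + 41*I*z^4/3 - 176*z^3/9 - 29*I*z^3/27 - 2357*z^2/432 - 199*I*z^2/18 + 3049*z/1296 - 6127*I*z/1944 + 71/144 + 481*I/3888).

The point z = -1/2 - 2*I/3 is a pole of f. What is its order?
Factor the denominator:
  z^6 + 3*z^5 + 6*I*z^5 - 163*z^4/18 + 41*I*z^4/3 - 176*z^3/9 - 29*I*z^3/27 - 2357*z^2/432 - 199*I*z^2/18 + 3049*z/1296 - 6127*I*z/1944 + 71/144 + 481*I/3888 = (z + 1/2 + 2*I/3)^4*(z + I/3)*(z + 1 + 3*I)

The numerator P(z) = z^2 - z - 1 has P(-1/2 - 2*I/3) = -25/36 + 4*I/3 ≠ 0, so no factor of (z + 1/2 + 2*I/3) cancels.
Near z = -1/2 - 2*I/3 we can therefore write f(z) = g(z)/(z + 1/2 + 2*I/3)^4 with g analytic at -1/2 - 2*I/3 and g(-1/2 - 2*I/3) ≠ 0 (g is the numerator divided by the remaining denominator factors).

Hence z = -1/2 - 2*I/3 is a pole of order 4.

Final answer: 4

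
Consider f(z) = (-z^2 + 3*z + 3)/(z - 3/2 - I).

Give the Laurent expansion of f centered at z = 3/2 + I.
Put w = z - (3/2 + I), i.e. z = w + 3/2 + I. The denominator is w, so it suffices to rewrite the numerator in powers of w.

P(z) = -z^2 + 3*z + 3
P(w + 3/2 + I) = 25/4 - 2*I*w - w^2

Dividing each term by w:
  f = 25/(4*w) - 2*I - w

Substituting back w = z - 3/2 - I:
  f(z) = 25/(4*(z - 3/2 - I)) - 2*I - (z - 3/2 - I)

The series is finite because the numerator is a polynomial; the negative powers form the principal part, and the coefficient of 1/(z - 3/2 - I) gives Res(f, 3/2 + I) = 25/4.

Final answer: 25/(4*(z - 3/2 - I)) - 2*I - (z - 3/2 - I)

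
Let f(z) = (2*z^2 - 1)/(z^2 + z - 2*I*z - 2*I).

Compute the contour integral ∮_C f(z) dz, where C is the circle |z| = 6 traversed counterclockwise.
By the residue theorem, ∮_C f(z) dz = 2πi · (sum of the residues of f at the poles inside |z| = 6).

The denominator factors as (z - 2*I)*(z + 1), so the singularities of f are simple poles at z = 2*I, z = -1.
  |2*I|² = 4 < 36 = 6², so this pole is inside the contour.
  |-1|² = 1 < 36 = 6², so this pole is inside the contour.

With P(z) = 2*z^2 - 1 and Q(z) = z^2 + z - 2*I*z - 2*I, each pole is simple, so Res(f, z₀) = P(z₀)/Q'(z₀) with Q'(z) = 2*z + 1 - 2*I.
  Res(f, 2*I) = P(2*I)/Q'(2*I) = (-9)/(1 + 2*I) = -9/5 + 18*I/5
  Res(f, -1) = P(-1)/Q'(-1) = (1)/(-1 - 2*I) = -1/5 + 2*I/5

Sum of residues inside C: -2 + 4*I
∮_C f(z) dz = 2πi · (-2 + 4*I) = pi*(-8 - 4*I)

Final answer: pi*(-8 - 4*I)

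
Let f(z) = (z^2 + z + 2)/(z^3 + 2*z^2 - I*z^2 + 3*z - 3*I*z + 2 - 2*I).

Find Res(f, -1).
Write f(z) = P(z)/Q(z) with P(z) = z^2 + z + 2 and Q(z) = z^3 + 2*z^2 - I*z^2 + 3*z - 3*I*z + 2 - 2*I.
The denominator factors as Q(z) = (z + 1 + I)*(z + 1)*(z - 2*I), so z = -1 is a simple zero of Q and P is analytic there; z = -1 is therefore a simple pole and
  Res(f, z₀) = P(z₀)/Q'(z₀).

Q'(z) = 3*z^2 + 4*z - 2*I*z + 3 - 3*I, so Q'(-1) = 2 - I.
P(-1) = 2.

Res(f, -1) = (2)/(2 - I) = 4/5 + 2*I/5

Final answer: 4/5 + 2*I/5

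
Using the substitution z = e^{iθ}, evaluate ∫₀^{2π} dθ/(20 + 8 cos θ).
Let J = ∫₀^{2π} dθ/(20 + 8 cos θ).
Put z = e^{iθ}: then cos θ = (z + 1/z)/2, dθ = dz/(iz), and z runs once counterclockwise around |z| = 1:
  J = ∮_{|z|=1} 1/(20 + 8*(z + 1/z)/2) · dz/(iz) = (2/i) ∮_{|z|=1} dz/(8*z^2 + 40*z + 8).
The roots of 8*z^2 + 40*z + 8 are z = (-20 ± sqrt(20^2 - 8^2))/8, with sqrt(336) = 4*sqrt(21); their product is 1, so only z₊ = -5/2 + sqrt(21)/2 lies inside the unit circle (z₋ = -5/2 - sqrt(21)/2 lies outside).
z₊ is a simple zero of q(z) = 8*z^2 + 40*z + 8, so Res(1/q, z₊) = 1/q'(z₊) with q'(z) = 16*z + 40; and q'(z₊) = 8*(z₊ - z₋) = 8*sqrt(21).
Therefore J = (2/i) · 2πi · 1/(8*sqrt(21)) = 2*pi/(4*sqrt(21)) = sqrt(21)*pi/42

Final answer: sqrt(21)*pi/42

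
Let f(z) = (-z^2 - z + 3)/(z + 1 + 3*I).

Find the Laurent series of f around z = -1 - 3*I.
Put w = z - (-1 - 3*I), i.e. z = w - 1 - 3*I. The denominator is w, so it suffices to rewrite the numerator in powers of w.

P(z) = -z^2 - z + 3
P(w - 1 - 3*I) = 12 - 3*I + (1 + 6*I)*w - w^2

Dividing each term by w:
  f = (12 - 3*I)/w + 1 + 6*I - w

Substituting back w = z + 1 + 3*I:
  f(z) = (12 - 3*I)/(z + 1 + 3*I) + 1 + 6*I - (z + 1 + 3*I)

The series is finite because the numerator is a polynomial; the negative powers form the principal part, and the coefficient of 1/(z + 1 + 3*I) gives Res(f, -1 - 3*I) = 12 - 3*I.

Final answer: (12 - 3*I)/(z + 1 + 3*I) + 1 + 6*I - (z + 1 + 3*I)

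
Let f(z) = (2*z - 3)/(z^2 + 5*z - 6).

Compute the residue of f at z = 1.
-1/7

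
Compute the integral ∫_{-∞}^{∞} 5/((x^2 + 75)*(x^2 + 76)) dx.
Let f(z) = 5/((z^2 + 75)*(z^2 + 76)). The denominator has no real zeros and deg Q - deg P = 4 ≥ 2, so the integral of f over the upper semicircle |z| = R tends to 0 as R → ∞. Closing the contour in the upper half-plane,
  ∫_{-∞}^{∞} f(x) dx = 2πi · Σ Res(f, z_k)  over the poles with Im z_k > 0.

Zeros of the denominator: z^2 + 76 = 0 gives z = ±2*sqrt(19)*I; z^2 + 75 = 0 gives z = ±5*sqrt(3)*I.
Upper half-plane: z = 2*sqrt(19)*I, z = 5*sqrt(3)*I (simple).

Each pole is a simple zero of Q(z) = z^4 + 151*z^2 + 5700, so Res(f, z₀) = P(z₀)/Q'(z₀) with P(z) = 5, Q'(z) = 4*z^3 + 302*z:
  Res(f, 2*sqrt(19)*I) = (5)/(-4*sqrt(19)*I) = 5*sqrt(19)*I/76
  Res(f, 5*sqrt(3)*I) = (5)/(10*sqrt(3)*I) = -sqrt(3)*I/6

Sum of residues: I*(-38*sqrt(3) + 15*sqrt(19))/228
∫_{-∞}^{∞} f(x) dx = 2πi · (I*(-38*sqrt(3) + 15*sqrt(19))/228) = pi*(-15*sqrt(19) + 38*sqrt(3))/114

Final answer: pi*(-15*sqrt(19) + 38*sqrt(3))/114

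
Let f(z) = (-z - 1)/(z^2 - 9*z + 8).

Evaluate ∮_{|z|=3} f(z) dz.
By the residue theorem, ∮_C f(z) dz = 2πi · (sum of the residues of f at the poles inside |z| = 3).

The denominator factors as (z - 1)*(z - 8), so the singularities of f are simple poles at z = 1, z = 8.
  |1|² = 1 < 9 = 3², so this pole is inside the contour.
  |8|² = 64 > 9 = 3², so this pole is outside the contour.

With P(z) = -z - 1 and Q(z) = z^2 - 9*z + 8, each pole is simple, so Res(f, z₀) = P(z₀)/Q'(z₀) with Q'(z) = 2*z - 9.
  Res(f, 1) = P(1)/Q'(1) = (-2)/(-7) = 2/7

∮_C f(z) dz = 2πi · (2/7) = 4*I*pi/7

Final answer: 4*I*pi/7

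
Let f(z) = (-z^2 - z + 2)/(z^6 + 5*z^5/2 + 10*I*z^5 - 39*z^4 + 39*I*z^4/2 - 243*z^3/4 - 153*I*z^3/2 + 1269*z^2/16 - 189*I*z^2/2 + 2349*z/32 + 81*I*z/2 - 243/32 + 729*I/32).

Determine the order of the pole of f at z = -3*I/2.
Factor the denominator:
  z^6 + 5*z^5/2 + 10*I*z^5 - 39*z^4 + 39*I*z^4/2 - 243*z^3/4 - 153*I*z^3/2 + 1269*z^2/16 - 189*I*z^2/2 + 2349*z/32 + 81*I*z/2 - 243/32 + 729*I/32 = (z + 3*I/2)^4*(z + 3/2 + 3*I)*(z + 1 + I)

The numerator P(z) = -z^2 - z + 2 has P(-3*I/2) = 17/4 + 3*I/2 ≠ 0, so no factor of (z + 3*I/2) cancels.
Near z = -3*I/2 we can therefore write f(z) = g(z)/(z + 3*I/2)^4 with g analytic at -3*I/2 and g(-3*I/2) ≠ 0 (g is the numerator divided by the remaining denominator factors).

Hence z = -3*I/2 is a pole of order 4.

Final answer: 4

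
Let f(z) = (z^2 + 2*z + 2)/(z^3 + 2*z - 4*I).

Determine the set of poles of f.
The singularities of f are the zeros of the denominator. Factoring,
  z^3 + 2*z - 4*I = (z - 1 - I)*(z + 2*I)*(z + 1 - I)
so the candidates are z = 1 + I, z = -2*I, z = -1 + I.

Check the numerator P(z) = z^2 + 2*z + 2 at each one:
  P(1 + I) = 4 + 4*I ≠ 0, so z = 1 + I is a (simple) pole.
  P(-2*I) = -2 - 4*I ≠ 0, so z = -2*I is a (simple) pole.
  P(-1 + I) = 0, so the factor (z + 1 - I) cancels and z = -1 + I is only a removable singularity, not a pole.

Poles of f: {-2*I, 1 + I}

Final answer: {-2*I, 1 + I}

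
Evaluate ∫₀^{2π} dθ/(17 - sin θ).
sqrt(2)*pi/12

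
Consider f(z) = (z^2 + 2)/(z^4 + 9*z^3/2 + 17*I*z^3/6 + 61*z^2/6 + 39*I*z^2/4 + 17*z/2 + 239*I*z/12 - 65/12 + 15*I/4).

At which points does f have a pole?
The singularities of f are the zeros of the denominator. Factoring,
  z^4 + 9*z^3/2 + 17*I*z^3/6 + 61*z^2/6 + 39*I*z^2/4 + 17*z/2 + 239*I*z/12 - 65/12 + 15*I/4 = (z + 2 + 3*I/2)*(z + 1 + 3*I)*(z + I/3)*(z + 3/2 - 2*I)
so the candidates are z = -2 - 3*I/2, z = -1 - 3*I, z = -I/3, z = -3/2 + 2*I.

Check the numerator P(z) = z^2 + 2 at each one:
  P(-2 - 3*I/2) = 15/4 + 6*I ≠ 0, so z = -2 - 3*I/2 is a (simple) pole.
  P(-1 - 3*I) = -6 + 6*I ≠ 0, so z = -1 - 3*I is a (simple) pole.
  P(-I/3) = 17/9 ≠ 0, so z = -I/3 is a (simple) pole.
  P(-3/2 + 2*I) = 1/4 - 6*I ≠ 0, so z = -3/2 + 2*I is a (simple) pole.

Poles of f: {-2 - 3*I/2, -3/2 + 2*I, -1 - 3*I, -I/3}

Final answer: {-2 - 3*I/2, -3/2 + 2*I, -1 - 3*I, -I/3}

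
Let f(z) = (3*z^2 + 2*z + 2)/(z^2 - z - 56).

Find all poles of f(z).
{-7, 8}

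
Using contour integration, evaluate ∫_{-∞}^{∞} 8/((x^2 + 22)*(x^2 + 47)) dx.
Let f(z) = 8/((z^2 + 22)*(z^2 + 47)). The denominator has no real zeros and deg Q - deg P = 4 ≥ 2, so the integral of f over the upper semicircle |z| = R tends to 0 as R → ∞. Closing the contour in the upper half-plane,
  ∫_{-∞}^{∞} f(x) dx = 2πi · Σ Res(f, z_k)  over the poles with Im z_k > 0.

Zeros of the denominator: z^2 + 22 = 0 gives z = ±sqrt(22)*I; z^2 + 47 = 0 gives z = ±sqrt(47)*I.
Upper half-plane: z = sqrt(22)*I, z = sqrt(47)*I (simple).

Each pole is a simple zero of Q(z) = z^4 + 69*z^2 + 1034, so Res(f, z₀) = P(z₀)/Q'(z₀) with P(z) = 8, Q'(z) = 4*z^3 + 138*z:
  Res(f, sqrt(22)*I) = (8)/(50*sqrt(22)*I) = -2*sqrt(22)*I/275
  Res(f, sqrt(47)*I) = (8)/(-50*sqrt(47)*I) = 4*sqrt(47)*I/1175

Sum of residues: 2*I*(-47*sqrt(22) + 22*sqrt(47))/12925
∫_{-∞}^{∞} f(x) dx = 2πi · (2*I*(-47*sqrt(22) + 22*sqrt(47))/12925) = 4*pi*(-22*sqrt(47) + 47*sqrt(22))/12925

Final answer: 4*pi*(-22*sqrt(47) + 47*sqrt(22))/12925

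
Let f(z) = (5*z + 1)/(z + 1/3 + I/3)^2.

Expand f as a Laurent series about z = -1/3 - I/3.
Put w = z - (-1/3 - I/3), i.e. z = w - 1/3 - I/3. The denominator is w^2, so it suffices to rewrite the numerator in powers of w.

P(z) = 5*z + 1
P(w - 1/3 - I/3) = -2/3 - 5*I/3 + 5*w

Dividing each term by w^2:
  f = (-2/3 - 5*I/3)/w^2 + 5/w

Substituting back w = z + 1/3 + I/3:
  f(z) = (-2/3 - 5*I/3)/(z + 1/3 + I/3)^2 + 5/(z + 1/3 + I/3)

The series is finite because the numerator is a polynomial; the negative powers form the principal part, and the coefficient of 1/(z + 1/3 + I/3) gives Res(f, -1/3 - I/3) = 5.

Final answer: (-2/3 - 5*I/3)/(z + 1/3 + I/3)^2 + 5/(z + 1/3 + I/3)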